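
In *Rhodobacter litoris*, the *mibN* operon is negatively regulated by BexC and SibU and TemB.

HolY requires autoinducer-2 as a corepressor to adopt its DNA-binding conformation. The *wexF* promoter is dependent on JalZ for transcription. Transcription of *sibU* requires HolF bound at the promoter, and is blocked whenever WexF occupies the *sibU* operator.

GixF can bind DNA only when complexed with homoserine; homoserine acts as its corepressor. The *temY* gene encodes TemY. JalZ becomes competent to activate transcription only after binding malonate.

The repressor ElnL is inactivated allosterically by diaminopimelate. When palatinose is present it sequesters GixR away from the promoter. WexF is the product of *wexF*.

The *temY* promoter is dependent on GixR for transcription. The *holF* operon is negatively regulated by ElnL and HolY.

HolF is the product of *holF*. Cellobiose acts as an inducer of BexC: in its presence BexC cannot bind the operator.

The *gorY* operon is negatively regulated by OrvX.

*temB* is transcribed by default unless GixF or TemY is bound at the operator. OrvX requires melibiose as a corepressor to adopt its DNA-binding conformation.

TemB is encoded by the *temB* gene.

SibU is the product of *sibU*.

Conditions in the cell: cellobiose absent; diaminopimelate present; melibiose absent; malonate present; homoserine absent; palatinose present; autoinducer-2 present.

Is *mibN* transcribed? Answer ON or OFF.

Cellobiose is absent, so BexC is active.
Malonate is present, so JalZ is active.
No repressor is bound and JalZ is active, so *wexF* is transcribed.
So WexF is produced and active.
Diaminopimelate is present, so ElnL is inactive.
Autoinducer-2 is present, so HolY is active.
With repressor HolY bound, *holF* is not transcribed.
So HolF is not produced.
With repressor WexF bound, *sibU* is not transcribed.
So SibU is not produced.
Homoserine is absent, so GixF is inactive.
Palatinose is present, so GixR is inactive.
Required activator GixR is absent, so *temY* is not transcribed.
So TemY is not produced.
With no repressor bound, *temB* is transcribed.
So TemB is produced and active.
With repressor BexC bound, *mibN* is not transcribed.

OFF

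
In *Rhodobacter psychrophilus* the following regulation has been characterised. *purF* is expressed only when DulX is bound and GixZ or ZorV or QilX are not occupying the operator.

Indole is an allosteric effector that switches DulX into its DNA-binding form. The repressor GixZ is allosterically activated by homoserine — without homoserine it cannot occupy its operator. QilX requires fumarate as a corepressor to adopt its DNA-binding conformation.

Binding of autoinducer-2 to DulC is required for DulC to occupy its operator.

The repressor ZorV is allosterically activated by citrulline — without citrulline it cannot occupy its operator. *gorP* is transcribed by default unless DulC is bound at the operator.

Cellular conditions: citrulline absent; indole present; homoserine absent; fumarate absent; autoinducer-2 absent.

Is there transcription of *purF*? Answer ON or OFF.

ON

Indole is present, so DulX is active.
Homoserine is absent, so GixZ is inactive.
Citrulline is absent, so ZorV is inactive.
Fumarate is absent, so QilX is inactive.
No repressor is bound and DulX is active, so *purF* is transcribed.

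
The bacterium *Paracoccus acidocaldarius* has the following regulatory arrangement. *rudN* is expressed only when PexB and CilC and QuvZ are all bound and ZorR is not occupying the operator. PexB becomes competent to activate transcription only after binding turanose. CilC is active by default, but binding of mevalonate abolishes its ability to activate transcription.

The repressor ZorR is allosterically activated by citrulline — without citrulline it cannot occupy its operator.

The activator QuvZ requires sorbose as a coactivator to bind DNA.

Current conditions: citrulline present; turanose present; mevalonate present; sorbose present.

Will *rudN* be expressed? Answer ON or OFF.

Turanose is present, so PexB is active.
Citrulline is present, so ZorR is active.
Mevalonate is present, so CilC is inactive.
Sorbose is present, so QuvZ is active.
With repressor ZorR bound, *rudN* is not transcribed.

OFF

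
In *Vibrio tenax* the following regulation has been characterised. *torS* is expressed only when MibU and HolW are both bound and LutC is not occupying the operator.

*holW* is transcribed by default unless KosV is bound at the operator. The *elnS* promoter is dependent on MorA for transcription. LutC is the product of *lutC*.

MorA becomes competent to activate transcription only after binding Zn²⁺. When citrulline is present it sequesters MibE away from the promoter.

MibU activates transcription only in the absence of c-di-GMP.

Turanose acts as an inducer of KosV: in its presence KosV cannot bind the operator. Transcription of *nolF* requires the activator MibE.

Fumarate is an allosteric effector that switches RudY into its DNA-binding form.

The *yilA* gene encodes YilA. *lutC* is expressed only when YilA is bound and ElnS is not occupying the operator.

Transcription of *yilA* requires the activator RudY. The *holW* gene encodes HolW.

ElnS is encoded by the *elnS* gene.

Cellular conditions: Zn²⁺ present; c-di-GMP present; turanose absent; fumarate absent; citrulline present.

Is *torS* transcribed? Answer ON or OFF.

c-di-GMP is present, so MibU is inactive.
Turanose is absent, so KosV is active.
With repressor KosV bound, *holW* is not transcribed.
So HolW is not produced.
Fumarate is absent, so RudY is inactive.
Required activator RudY is absent, so *yilA* is not transcribed.
So YilA is not produced.
Zn²⁺ is present, so MorA is active.
No repressor is bound and MorA is active, so *elnS* is transcribed.
So ElnS is produced and active.
With repressor ElnS bound, *lutC* is not transcribed.
So LutC is not produced.
Required activator MibU is absent, so *torS* is not transcribed.

OFF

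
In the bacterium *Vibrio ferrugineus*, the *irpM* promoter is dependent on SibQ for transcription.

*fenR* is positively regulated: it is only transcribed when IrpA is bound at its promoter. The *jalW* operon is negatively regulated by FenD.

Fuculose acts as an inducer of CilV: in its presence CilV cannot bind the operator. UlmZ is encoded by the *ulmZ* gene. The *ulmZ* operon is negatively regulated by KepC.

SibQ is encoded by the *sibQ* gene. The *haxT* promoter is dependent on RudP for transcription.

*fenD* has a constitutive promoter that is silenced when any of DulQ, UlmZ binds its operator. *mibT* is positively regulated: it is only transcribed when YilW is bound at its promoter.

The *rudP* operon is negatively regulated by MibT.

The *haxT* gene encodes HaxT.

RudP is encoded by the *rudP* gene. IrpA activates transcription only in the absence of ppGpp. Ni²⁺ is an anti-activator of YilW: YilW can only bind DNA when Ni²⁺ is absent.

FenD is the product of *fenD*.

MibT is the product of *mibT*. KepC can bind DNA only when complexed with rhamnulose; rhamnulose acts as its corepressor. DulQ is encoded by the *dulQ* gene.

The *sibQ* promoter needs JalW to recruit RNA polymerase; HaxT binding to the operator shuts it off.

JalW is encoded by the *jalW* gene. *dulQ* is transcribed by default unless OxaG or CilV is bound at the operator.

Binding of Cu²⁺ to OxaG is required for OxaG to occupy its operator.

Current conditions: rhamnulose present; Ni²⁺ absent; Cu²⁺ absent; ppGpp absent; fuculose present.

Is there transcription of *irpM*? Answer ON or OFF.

Ni²⁺ is absent, so YilW is active.
No repressor is bound and YilW is active, so *mibT* is transcribed.
So MibT is produced and active.
With repressor MibT bound, *rudP* is not transcribed.
So RudP is not produced.
Required activator RudP is absent, so *haxT* is not transcribed.
So HaxT is not produced.
Cu²⁺ is absent, so OxaG is inactive.
Fuculose is present, so CilV is inactive.
With no repressor bound, *dulQ* is transcribed.
So DulQ is produced and active.
Rhamnulose is present, so KepC is active.
With repressor KepC bound, *ulmZ* is not transcribed.
So UlmZ is not produced.
With repressor DulQ bound, *fenD* is not transcribed.
So FenD is not produced.
With no repressor bound, *jalW* is transcribed.
So JalW is produced and active.
No repressor is bound and JalW is active, so *sibQ* is transcribed.
So SibQ is produced and active.
No repressor is bound and SibQ is active, so *irpM* is transcribed.

ON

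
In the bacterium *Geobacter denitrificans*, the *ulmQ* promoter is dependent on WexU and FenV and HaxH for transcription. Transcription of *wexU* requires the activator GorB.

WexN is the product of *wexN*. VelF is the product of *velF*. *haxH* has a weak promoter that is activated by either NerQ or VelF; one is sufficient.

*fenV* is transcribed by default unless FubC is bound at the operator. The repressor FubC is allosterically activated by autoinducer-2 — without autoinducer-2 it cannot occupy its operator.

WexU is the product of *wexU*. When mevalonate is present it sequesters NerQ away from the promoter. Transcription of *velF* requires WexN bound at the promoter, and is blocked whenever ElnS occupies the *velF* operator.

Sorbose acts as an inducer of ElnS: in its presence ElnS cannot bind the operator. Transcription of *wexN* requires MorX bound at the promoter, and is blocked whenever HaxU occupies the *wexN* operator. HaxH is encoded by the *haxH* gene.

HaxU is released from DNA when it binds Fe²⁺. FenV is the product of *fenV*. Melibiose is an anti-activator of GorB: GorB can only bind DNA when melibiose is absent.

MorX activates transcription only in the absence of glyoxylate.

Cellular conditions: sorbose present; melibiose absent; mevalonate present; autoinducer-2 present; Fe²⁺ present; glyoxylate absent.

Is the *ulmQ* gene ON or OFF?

OFF

Melibiose is absent, so GorB is active.
No repressor is bound and GorB is active, so *wexU* is transcribed.
So WexU is produced and active.
Autoinducer-2 is present, so FubC is active.
With repressor FubC bound, *fenV* is not transcribed.
So FenV is not produced.
Mevalonate is present, so NerQ is inactive.
Sorbose is present, so ElnS is inactive.
Glyoxylate is absent, so MorX is active.
Fe²⁺ is present, so HaxU is inactive.
No repressor is bound and MorX is active, so *wexN* is transcribed.
So WexN is produced and active.
No repressor is bound and WexN is active, so *velF* is transcribed.
So VelF is produced and active.
Activator VelF is present, so *haxH* is transcribed.
So HaxH is produced and active.
Required activator FenV is absent, so *ulmQ* is not transcribed.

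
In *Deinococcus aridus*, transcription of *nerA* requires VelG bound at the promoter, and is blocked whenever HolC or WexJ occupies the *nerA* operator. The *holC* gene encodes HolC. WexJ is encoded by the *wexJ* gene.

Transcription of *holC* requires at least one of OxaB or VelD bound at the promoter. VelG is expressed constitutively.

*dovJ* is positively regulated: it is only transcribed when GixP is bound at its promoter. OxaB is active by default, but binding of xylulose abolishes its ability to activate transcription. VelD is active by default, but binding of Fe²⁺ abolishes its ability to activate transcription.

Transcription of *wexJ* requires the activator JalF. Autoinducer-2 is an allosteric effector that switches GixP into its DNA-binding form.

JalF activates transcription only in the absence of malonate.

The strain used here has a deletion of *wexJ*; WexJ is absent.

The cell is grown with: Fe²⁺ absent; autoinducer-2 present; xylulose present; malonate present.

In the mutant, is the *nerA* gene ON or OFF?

OFF

Xylulose is present, so OxaB is inactive.
Fe²⁺ is absent, so VelD is active.
Activator VelD is present, so *holC* is transcribed.
So HolC is produced and active.
VelG is produced constitutively and is active.
WexJ is non-functional in this strain, so it has no effect.
With repressor HolC bound, *nerA* is not transcribed.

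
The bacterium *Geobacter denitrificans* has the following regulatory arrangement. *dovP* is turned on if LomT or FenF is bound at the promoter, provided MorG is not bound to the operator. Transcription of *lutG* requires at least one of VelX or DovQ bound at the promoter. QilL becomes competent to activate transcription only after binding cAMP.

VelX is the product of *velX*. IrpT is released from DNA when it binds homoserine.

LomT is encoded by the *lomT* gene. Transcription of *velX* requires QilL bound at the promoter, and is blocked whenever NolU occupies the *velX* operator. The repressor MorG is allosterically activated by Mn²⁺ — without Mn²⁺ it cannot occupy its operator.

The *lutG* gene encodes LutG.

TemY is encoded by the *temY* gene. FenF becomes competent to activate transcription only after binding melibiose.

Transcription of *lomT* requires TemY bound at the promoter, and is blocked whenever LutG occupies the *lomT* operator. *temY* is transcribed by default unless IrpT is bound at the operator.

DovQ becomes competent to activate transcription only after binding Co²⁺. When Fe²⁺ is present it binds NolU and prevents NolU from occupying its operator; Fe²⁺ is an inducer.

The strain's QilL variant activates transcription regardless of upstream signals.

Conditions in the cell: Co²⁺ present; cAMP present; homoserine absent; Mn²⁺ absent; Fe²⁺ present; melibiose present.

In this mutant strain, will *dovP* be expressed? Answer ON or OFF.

QilL is constitutively active in this strain.
Fe²⁺ is present, so NolU is inactive.
No repressor is bound and QilL is active, so *velX* is transcribed.
So VelX is produced and active.
Co²⁺ is present, so DovQ is active.
Activator VelX is present, so *lutG* is transcribed.
So LutG is produced and active.
Homoserine is absent, so IrpT is active.
With repressor IrpT bound, *temY* is not transcribed.
So TemY is not produced.
With repressor LutG bound, *lomT* is not transcribed.
So LomT is not produced.
Melibiose is present, so FenF is active.
Mn²⁺ is absent, so MorG is inactive.
Activator FenF is present, so *dovP* is transcribed.

ON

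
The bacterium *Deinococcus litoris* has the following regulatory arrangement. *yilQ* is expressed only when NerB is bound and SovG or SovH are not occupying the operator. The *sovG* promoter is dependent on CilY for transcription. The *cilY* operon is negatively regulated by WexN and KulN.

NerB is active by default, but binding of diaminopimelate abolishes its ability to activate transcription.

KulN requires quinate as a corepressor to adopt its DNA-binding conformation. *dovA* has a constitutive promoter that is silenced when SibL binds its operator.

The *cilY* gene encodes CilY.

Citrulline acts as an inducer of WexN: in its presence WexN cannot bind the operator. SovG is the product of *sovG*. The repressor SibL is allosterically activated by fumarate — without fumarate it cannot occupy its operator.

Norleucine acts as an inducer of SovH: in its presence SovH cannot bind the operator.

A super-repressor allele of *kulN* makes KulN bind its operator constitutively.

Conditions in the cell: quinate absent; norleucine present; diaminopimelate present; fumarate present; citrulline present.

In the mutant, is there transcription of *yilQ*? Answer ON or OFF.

OFF

Citrulline is present, so WexN is inactive.
KulN is constitutively active in this strain.
With repressor KulN bound, *cilY* is not transcribed.
So CilY is not produced.
Required activator CilY is absent, so *sovG* is not transcribed.
So SovG is not produced.
Diaminopimelate is present, so NerB is inactive.
Norleucine is present, so SovH is inactive.
Required activator NerB is absent, so *yilQ* is not transcribed.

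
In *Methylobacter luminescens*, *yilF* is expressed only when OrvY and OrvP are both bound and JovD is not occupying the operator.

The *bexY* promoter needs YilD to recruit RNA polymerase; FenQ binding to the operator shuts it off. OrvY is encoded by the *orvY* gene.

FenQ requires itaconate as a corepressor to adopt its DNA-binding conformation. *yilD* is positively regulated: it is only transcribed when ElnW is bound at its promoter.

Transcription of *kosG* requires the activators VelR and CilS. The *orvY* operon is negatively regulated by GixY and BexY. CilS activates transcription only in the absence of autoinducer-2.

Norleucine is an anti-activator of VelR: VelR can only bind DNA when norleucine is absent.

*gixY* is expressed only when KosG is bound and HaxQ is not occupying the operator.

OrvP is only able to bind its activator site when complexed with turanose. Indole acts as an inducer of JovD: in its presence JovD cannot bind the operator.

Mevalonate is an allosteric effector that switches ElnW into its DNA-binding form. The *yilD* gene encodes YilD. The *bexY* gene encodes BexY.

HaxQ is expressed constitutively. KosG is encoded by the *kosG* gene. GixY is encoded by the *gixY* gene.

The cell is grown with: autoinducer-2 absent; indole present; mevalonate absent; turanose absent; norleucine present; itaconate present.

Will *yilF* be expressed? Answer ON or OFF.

Indole is present, so JovD is inactive.
Norleucine is present, so VelR is inactive.
Autoinducer-2 is absent, so CilS is active.
Required activator VelR is absent, so *kosG* is not transcribed.
So KosG is not produced.
HaxQ is produced constitutively and is active.
With repressor HaxQ bound, *gixY* is not transcribed.
So GixY is not produced.
Itaconate is present, so FenQ is active.
Mevalonate is absent, so ElnW is inactive.
Required activator ElnW is absent, so *yilD* is not transcribed.
So YilD is not produced.
With repressor FenQ bound, *bexY* is not transcribed.
So BexY is not produced.
With no repressor bound, *orvY* is transcribed.
So OrvY is produced and active.
Turanose is absent, so OrvP is inactive.
Required activator OrvP is absent, so *yilF* is not transcribed.

OFF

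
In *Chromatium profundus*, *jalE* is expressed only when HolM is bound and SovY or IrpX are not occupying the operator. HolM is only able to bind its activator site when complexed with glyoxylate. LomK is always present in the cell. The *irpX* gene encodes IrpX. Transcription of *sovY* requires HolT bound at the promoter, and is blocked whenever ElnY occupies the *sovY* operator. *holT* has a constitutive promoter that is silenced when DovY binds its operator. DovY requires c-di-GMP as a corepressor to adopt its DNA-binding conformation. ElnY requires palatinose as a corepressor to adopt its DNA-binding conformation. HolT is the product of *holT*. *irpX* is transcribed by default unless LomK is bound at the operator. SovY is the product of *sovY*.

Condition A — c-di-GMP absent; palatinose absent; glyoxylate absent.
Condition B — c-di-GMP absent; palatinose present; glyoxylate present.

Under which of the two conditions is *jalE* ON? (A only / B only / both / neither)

Condition A:
c-di-GMP is absent, so DovY is inactive.
With no repressor bound, *holT* is transcribed.
So HolT is produced and active.
Palatinose is absent, so ElnY is inactive.
No repressor is bound and HolT is active, so *sovY* is transcribed.
So SovY is produced and active.
LomK is produced constitutively and is active.
With repressor LomK bound, *irpX* is not transcribed.
So IrpX is not produced.
Glyoxylate is absent, so HolM is inactive.
With repressor SovY bound, *jalE* is not transcribed.
→ *jalE* is OFF in A.
Condition B:
c-di-GMP is absent, so DovY is inactive.
With no repressor bound, *holT* is transcribed.
So HolT is produced and active.
Palatinose is present, so ElnY is active.
With repressor ElnY bound, *sovY* is not transcribed.
So SovY is not produced.
LomK is produced constitutively and is active.
With repressor LomK bound, *irpX* is not transcribed.
So IrpX is not produced.
Glyoxylate is present, so HolM is active.
No repressor is bound and HolM is active, so *jalE* is transcribed.
→ *jalE* is ON in B.

B only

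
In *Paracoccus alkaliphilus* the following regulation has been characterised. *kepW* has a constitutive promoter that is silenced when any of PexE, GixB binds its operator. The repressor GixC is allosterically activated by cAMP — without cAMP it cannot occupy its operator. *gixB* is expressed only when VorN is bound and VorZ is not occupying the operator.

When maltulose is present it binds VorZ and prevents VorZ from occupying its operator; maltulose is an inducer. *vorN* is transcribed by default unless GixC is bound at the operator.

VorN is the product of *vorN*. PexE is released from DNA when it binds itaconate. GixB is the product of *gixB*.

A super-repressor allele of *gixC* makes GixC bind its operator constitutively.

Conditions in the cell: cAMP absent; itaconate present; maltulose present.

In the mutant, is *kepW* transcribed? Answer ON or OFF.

ON

Itaconate is present, so PexE is inactive.
Maltulose is present, so VorZ is inactive.
GixC is constitutively active in this strain.
With repressor GixC bound, *vorN* is not transcribed.
So VorN is not produced.
Required activator VorN is absent, so *gixB* is not transcribed.
So GixB is not produced.
With no repressor bound, *kepW* is transcribed.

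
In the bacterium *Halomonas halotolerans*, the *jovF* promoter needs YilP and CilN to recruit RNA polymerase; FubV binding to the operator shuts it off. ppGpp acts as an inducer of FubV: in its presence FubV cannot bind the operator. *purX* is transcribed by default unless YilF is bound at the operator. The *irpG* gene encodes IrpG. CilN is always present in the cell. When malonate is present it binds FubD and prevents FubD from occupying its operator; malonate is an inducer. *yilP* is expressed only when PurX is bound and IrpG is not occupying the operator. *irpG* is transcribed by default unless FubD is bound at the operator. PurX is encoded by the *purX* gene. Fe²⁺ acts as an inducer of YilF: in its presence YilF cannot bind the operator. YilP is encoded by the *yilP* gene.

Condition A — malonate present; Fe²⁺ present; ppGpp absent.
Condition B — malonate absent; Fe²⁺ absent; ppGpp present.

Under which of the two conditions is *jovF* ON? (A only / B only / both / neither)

Condition A:
Malonate is present, so FubD is inactive.
With no repressor bound, *irpG* is transcribed.
So IrpG is produced and active.
Fe²⁺ is present, so YilF is inactive.
With no repressor bound, *purX* is transcribed.
So PurX is produced and active.
With repressor IrpG bound, *yilP* is not transcribed.
So YilP is not produced.
CilN is produced constitutively and is active.
ppGpp is absent, so FubV is active.
With repressor FubV bound, *jovF* is not transcribed.
→ *jovF* is OFF in A.
Condition B:
Malonate is absent, so FubD is active.
With repressor FubD bound, *irpG* is not transcribed.
So IrpG is not produced.
Fe²⁺ is absent, so YilF is active.
With repressor YilF bound, *purX* is not transcribed.
So PurX is not produced.
Required activator PurX is absent, so *yilP* is not transcribed.
So YilP is not produced.
CilN is produced constitutively and is active.
ppGpp is present, so FubV is inactive.
Required activator YilP is absent, so *jovF* is not transcribed.
→ *jovF* is OFF in B.

neither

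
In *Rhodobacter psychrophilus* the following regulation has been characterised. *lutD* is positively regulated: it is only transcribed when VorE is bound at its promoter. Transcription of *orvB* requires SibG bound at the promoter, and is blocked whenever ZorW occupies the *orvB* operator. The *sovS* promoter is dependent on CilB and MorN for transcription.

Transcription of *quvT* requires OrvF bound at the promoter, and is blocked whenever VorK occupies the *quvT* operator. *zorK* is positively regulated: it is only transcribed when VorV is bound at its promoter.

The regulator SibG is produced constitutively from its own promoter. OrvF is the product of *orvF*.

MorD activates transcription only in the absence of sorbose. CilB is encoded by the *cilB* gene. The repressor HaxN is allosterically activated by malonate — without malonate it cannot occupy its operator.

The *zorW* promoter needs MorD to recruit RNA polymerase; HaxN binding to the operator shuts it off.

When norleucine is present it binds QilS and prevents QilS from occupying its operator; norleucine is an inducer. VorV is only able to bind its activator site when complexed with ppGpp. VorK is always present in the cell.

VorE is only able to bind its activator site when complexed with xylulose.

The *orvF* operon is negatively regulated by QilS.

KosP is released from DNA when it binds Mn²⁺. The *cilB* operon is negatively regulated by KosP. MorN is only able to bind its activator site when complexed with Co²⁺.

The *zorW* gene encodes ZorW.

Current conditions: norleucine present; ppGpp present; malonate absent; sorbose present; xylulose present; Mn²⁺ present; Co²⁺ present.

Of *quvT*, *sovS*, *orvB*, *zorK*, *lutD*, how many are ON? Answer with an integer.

VorK is produced constitutively and is active.
Norleucine is present, so QilS is inactive.
With no repressor bound, *orvF* is transcribed.
So OrvF is produced and active.
With repressor VorK bound, *quvT* is not transcribed.
→ *quvT* is OFF.
Mn²⁺ is present, so KosP is inactive.
With no repressor bound, *cilB* is transcribed.
So CilB is produced and active.
Co²⁺ is present, so MorN is active.
No repressor is bound and CilB and MorN are active, so *sovS* is transcribed.
→ *sovS* is ON.
SibG is produced constitutively and is active.
Malonate is absent, so HaxN is inactive.
Sorbose is present, so MorD is inactive.
Required activator MorD is absent, so *zorW* is not transcribed.
So ZorW is not produced.
No repressor is bound and SibG is active, so *orvB* is transcribed.
→ *orvB* is ON.
ppGpp is present, so VorV is active.
No repressor is bound and VorV is active, so *zorK* is transcribed.
→ *zorK* is ON.
Xylulose is present, so VorE is active.
No repressor is bound and VorE is active, so *lutD* is transcribed.
→ *lutD* is ON.
4 of the 5 genes are transcribed.

4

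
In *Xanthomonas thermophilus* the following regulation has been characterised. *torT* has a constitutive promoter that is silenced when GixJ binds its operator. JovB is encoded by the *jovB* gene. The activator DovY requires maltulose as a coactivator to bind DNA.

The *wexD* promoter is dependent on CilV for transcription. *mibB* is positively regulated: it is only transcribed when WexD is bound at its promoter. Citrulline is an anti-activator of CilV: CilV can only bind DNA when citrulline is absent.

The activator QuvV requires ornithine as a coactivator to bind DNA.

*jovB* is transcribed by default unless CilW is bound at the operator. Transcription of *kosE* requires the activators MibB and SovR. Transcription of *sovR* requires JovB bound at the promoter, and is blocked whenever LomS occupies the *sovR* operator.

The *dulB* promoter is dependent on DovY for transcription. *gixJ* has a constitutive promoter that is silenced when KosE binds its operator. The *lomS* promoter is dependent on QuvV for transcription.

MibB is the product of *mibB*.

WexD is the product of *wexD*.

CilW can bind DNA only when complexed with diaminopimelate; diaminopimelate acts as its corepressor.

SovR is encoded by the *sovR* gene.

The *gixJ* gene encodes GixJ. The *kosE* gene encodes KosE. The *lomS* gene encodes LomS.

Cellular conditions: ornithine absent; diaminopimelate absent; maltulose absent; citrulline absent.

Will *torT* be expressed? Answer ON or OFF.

ON

Citrulline is absent, so CilV is active.
No repressor is bound and CilV is active, so *wexD* is transcribed.
So WexD is produced and active.
No repressor is bound and WexD is active, so *mibB* is transcribed.
So MibB is produced and active.
Diaminopimelate is absent, so CilW is inactive.
With no repressor bound, *jovB* is transcribed.
So JovB is produced and active.
Ornithine is absent, so QuvV is inactive.
Required activator QuvV is absent, so *lomS* is not transcribed.
So LomS is not produced.
No repressor is bound and JovB is active, so *sovR* is transcribed.
So SovR is produced and active.
No repressor is bound and MibB and SovR are active, so *kosE* is transcribed.
So KosE is produced and active.
With repressor KosE bound, *gixJ* is not transcribed.
So GixJ is not produced.
With no repressor bound, *torT* is transcribed.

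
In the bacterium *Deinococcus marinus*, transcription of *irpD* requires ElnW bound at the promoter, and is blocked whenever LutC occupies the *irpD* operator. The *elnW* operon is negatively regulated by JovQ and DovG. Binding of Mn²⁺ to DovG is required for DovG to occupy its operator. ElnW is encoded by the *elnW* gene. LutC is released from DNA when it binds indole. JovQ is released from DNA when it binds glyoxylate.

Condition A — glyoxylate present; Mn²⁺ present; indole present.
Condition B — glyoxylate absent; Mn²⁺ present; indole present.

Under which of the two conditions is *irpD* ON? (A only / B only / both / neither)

Condition A:
Glyoxylate is present, so JovQ is inactive.
Mn²⁺ is present, so DovG is active.
With repressor DovG bound, *elnW* is not transcribed.
So ElnW is not produced.
Indole is present, so LutC is inactive.
Required activator ElnW is absent, so *irpD* is not transcribed.
→ *irpD* is OFF in A.
Condition B:
Glyoxylate is absent, so JovQ is active.
Mn²⁺ is present, so DovG is active.
With repressor JovQ bound, *elnW* is not transcribed.
So ElnW is not produced.
Indole is present, so LutC is inactive.
Required activator ElnW is absent, so *irpD* is not transcribed.
→ *irpD* is OFF in B.

neither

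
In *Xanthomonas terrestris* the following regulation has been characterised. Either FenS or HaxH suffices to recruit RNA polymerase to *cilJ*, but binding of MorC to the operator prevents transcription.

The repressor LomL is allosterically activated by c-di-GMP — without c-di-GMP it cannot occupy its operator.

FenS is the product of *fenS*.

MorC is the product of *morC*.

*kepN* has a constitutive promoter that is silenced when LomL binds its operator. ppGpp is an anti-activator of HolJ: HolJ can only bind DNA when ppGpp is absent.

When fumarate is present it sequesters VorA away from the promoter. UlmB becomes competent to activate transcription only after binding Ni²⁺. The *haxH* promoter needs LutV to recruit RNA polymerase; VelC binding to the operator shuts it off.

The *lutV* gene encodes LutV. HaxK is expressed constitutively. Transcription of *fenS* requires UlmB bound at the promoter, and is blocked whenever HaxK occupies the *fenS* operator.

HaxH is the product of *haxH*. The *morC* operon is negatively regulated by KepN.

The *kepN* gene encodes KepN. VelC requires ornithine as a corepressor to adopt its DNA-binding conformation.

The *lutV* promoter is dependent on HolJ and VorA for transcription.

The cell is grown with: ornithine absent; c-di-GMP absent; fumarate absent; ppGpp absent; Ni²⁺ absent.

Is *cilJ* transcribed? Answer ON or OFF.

ON

HaxK is produced constitutively and is active.
Ni²⁺ is absent, so UlmB is inactive.
With repressor HaxK bound, *fenS* is not transcribed.
So FenS is not produced.
c-di-GMP is absent, so LomL is inactive.
With no repressor bound, *kepN* is transcribed.
So KepN is produced and active.
With repressor KepN bound, *morC* is not transcribed.
So MorC is not produced.
Ornithine is absent, so VelC is inactive.
ppGpp is absent, so HolJ is active.
Fumarate is absent, so VorA is active.
No repressor is bound and HolJ and VorA are active, so *lutV* is transcribed.
So LutV is produced and active.
No repressor is bound and LutV is active, so *haxH* is transcribed.
So HaxH is produced and active.
Activator HaxH is present, so *cilJ* is transcribed.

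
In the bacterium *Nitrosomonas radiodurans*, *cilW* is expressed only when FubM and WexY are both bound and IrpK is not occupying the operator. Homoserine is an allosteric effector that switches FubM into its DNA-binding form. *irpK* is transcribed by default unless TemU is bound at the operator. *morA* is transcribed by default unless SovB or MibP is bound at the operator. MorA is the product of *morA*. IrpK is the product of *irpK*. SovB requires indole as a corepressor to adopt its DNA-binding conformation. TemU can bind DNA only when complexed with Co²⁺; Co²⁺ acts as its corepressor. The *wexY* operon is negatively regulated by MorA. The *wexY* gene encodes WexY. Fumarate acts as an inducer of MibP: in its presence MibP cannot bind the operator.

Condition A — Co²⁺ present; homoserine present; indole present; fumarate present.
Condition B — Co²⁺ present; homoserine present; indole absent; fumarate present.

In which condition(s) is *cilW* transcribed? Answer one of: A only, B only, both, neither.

Condition A:
Co²⁺ is present, so TemU is active.
With repressor TemU bound, *irpK* is not transcribed.
So IrpK is not produced.
Homoserine is present, so FubM is active.
Indole is present, so SovB is active.
Fumarate is present, so MibP is inactive.
With repressor SovB bound, *morA* is not transcribed.
So MorA is not produced.
With no repressor bound, *wexY* is transcribed.
So WexY is produced and active.
No repressor is bound and FubM and WexY are active, so *cilW* is transcribed.
→ *cilW* is ON in A.
Condition B:
Co²⁺ is present, so TemU is active.
With repressor TemU bound, *irpK* is not transcribed.
So IrpK is not produced.
Homoserine is present, so FubM is active.
Indole is absent, so SovB is inactive.
Fumarate is present, so MibP is inactive.
With no repressor bound, *morA* is transcribed.
So MorA is produced and active.
With repressor MorA bound, *wexY* is not transcribed.
So WexY is not produced.
Required activator WexY is absent, so *cilW* is not transcribed.
→ *cilW* is OFF in B.

A only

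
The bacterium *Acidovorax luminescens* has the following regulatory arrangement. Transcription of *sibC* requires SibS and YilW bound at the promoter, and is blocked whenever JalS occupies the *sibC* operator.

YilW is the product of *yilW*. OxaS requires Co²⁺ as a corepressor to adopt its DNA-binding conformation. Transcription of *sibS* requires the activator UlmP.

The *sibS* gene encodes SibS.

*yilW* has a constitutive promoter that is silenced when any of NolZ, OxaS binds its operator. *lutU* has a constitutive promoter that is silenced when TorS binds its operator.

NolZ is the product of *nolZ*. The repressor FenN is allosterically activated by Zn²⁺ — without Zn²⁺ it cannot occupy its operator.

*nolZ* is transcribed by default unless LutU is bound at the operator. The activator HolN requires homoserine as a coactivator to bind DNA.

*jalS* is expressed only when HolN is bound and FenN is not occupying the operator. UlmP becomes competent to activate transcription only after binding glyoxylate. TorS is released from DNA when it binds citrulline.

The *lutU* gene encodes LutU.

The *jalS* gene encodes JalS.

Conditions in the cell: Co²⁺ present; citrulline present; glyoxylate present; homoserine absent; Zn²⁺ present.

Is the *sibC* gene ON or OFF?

OFF

Glyoxylate is present, so UlmP is active.
No repressor is bound and UlmP is active, so *sibS* is transcribed.
So SibS is produced and active.
Homoserine is absent, so HolN is inactive.
Zn²⁺ is present, so FenN is active.
With repressor FenN bound, *jalS* is not transcribed.
So JalS is not produced.
Citrulline is present, so TorS is inactive.
With no repressor bound, *lutU* is transcribed.
So LutU is produced and active.
With repressor LutU bound, *nolZ* is not transcribed.
So NolZ is not produced.
Co²⁺ is present, so OxaS is active.
With repressor OxaS bound, *yilW* is not transcribed.
So YilW is not produced.
Required activator YilW is absent, so *sibC* is not transcribed.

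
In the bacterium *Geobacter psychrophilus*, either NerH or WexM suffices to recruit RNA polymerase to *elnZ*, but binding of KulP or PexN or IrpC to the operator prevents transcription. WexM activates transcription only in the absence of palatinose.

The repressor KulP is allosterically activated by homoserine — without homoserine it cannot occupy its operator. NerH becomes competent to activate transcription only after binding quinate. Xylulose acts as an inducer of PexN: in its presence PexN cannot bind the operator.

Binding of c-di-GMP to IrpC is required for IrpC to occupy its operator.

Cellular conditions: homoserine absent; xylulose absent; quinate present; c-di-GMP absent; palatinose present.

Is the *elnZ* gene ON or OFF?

Homoserine is absent, so KulP is inactive.
Quinate is present, so NerH is active.
Palatinose is present, so WexM is inactive.
Xylulose is absent, so PexN is active.
c-di-GMP is absent, so IrpC is inactive.
With repressor PexN bound, *elnZ* is not transcribed.

OFF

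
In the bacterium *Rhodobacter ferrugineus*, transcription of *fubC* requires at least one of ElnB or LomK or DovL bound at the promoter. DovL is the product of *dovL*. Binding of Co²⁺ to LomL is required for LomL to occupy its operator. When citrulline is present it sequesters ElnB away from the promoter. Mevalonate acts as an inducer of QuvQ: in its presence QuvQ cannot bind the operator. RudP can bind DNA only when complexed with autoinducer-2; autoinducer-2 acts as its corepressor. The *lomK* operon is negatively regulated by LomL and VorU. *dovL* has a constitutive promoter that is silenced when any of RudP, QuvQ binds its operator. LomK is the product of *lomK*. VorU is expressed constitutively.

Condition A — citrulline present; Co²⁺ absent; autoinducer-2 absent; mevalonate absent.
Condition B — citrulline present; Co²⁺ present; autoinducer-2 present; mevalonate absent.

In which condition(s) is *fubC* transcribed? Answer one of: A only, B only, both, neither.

neither

Condition A:
Citrulline is present, so ElnB is inactive.
Co²⁺ is absent, so LomL is inactive.
VorU is produced constitutively and is active.
With repressor VorU bound, *lomK* is not transcribed.
So LomK is not produced.
Autoinducer-2 is absent, so RudP is inactive.
Mevalonate is absent, so QuvQ is active.
With repressor QuvQ bound, *dovL* is not transcribed.
So DovL is not produced.
No activator is available at the *fubC* promoter, so *fubC* is not transcribed.
→ *fubC* is OFF in A.
Condition B:
Citrulline is present, so ElnB is inactive.
Co²⁺ is present, so LomL is active.
VorU is produced constitutively and is active.
With repressor LomL bound, *lomK* is not transcribed.
So LomK is not produced.
Autoinducer-2 is present, so RudP is active.
Mevalonate is absent, so QuvQ is active.
With repressor RudP bound, *dovL* is not transcribed.
So DovL is not produced.
No activator is available at the *fubC* promoter, so *fubC* is not transcribed.
→ *fubC* is OFF in B.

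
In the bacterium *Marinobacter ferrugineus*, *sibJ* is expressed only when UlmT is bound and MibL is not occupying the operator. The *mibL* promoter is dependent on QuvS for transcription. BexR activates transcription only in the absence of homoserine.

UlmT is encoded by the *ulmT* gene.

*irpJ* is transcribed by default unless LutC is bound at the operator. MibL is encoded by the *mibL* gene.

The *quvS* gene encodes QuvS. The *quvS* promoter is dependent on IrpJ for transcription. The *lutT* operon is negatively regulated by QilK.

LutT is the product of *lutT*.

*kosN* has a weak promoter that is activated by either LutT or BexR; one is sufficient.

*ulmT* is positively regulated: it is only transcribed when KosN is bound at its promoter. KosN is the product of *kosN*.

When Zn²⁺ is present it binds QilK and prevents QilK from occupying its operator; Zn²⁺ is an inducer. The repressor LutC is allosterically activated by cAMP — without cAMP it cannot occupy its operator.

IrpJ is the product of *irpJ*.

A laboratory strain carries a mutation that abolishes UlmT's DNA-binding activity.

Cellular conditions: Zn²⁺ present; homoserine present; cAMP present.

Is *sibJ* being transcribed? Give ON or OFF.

OFF

UlmT is non-functional in this strain, so it has no effect.
cAMP is present, so LutC is active.
With repressor LutC bound, *irpJ* is not transcribed.
So IrpJ is not produced.
Required activator IrpJ is absent, so *quvS* is not transcribed.
So QuvS is not produced.
Required activator QuvS is absent, so *mibL* is not transcribed.
So MibL is not produced.
Required activator UlmT is absent, so *sibJ* is not transcribed.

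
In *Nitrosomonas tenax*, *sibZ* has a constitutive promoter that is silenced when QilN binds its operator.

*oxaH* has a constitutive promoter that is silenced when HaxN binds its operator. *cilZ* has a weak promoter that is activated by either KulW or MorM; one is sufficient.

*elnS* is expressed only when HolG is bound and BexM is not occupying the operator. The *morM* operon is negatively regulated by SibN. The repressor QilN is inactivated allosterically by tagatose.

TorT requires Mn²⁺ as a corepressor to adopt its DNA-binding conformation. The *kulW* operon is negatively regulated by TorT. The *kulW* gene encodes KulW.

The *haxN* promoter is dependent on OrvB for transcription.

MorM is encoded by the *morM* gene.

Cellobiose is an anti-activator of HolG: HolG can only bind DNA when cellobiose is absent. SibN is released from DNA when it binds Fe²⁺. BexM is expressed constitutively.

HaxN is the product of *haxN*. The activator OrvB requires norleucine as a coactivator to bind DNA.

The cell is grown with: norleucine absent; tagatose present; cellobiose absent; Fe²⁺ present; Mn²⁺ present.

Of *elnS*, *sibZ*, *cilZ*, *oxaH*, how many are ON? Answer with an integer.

Cellobiose is absent, so HolG is active.
BexM is produced constitutively and is active.
With repressor BexM bound, *elnS* is not transcribed.
→ *elnS* is OFF.
Tagatose is present, so QilN is inactive.
With no repressor bound, *sibZ* is transcribed.
→ *sibZ* is ON.
Mn²⁺ is present, so TorT is active.
With repressor TorT bound, *kulW* is not transcribed.
So KulW is not produced.
Fe²⁺ is present, so SibN is inactive.
With no repressor bound, *morM* is transcribed.
So MorM is produced and active.
Activator MorM is present, so *cilZ* is transcribed.
→ *cilZ* is ON.
Norleucine is absent, so OrvB is inactive.
Required activator OrvB is absent, so *haxN* is not transcribed.
So HaxN is not produced.
With no repressor bound, *oxaH* is transcribed.
→ *oxaH* is ON.
3 of the 4 genes are transcribed.

3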